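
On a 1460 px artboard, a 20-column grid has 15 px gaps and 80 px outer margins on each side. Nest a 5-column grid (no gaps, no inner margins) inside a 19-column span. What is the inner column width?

246.85 px

Subtract both margins: 1460 − 2·80 = 1300 px.
20 columns + 19 gaps: 20c + 19·15 = 1300.
20c = 1300 − 285 = 1015, so c = 50.75 px.
19-column span = 19·50.75 + 18·15 = 1234.25 px.
1234.25 / 5 = 246.85 px per column.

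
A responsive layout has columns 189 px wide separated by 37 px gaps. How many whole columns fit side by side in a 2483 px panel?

11 columns

11 columns: 11·189 + 10·37 = 2449 px ≤ 2483.
12 columns: 2675 px > 2483. So 11.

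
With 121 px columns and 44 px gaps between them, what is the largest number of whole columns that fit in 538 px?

3 columns

Each extra column adds 121 + 44 = 165 px.
(538 + 44) / 165 = 3.53, so 3 columns fit.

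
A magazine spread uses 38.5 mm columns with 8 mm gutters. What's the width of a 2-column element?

Span of 2: 2·38.5 + 1·8 = 77 + 8 = 85 mm.

85 mm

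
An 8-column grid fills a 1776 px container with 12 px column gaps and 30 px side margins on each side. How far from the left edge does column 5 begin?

Take off 60 px of margins, leaving 1716 px.
8c + 7·12 = 1716 → 8c = 1632 → c = 204 px.
Each column+gutter stride is 216 px; 4 of them past the 30 px margin is 30 + 864 = 894 px.

894 px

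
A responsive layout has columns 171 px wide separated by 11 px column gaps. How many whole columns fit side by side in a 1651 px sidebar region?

k columns need k·171 + (k−1)·11 = k·182 − 11.
k·182 − 11 ≤ 1651 → k ≤ 1662 / 182 ≈ 9.13, so k = 9.

9 columns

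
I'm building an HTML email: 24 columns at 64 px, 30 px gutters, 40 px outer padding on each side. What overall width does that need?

2306 px

Total width: 2·40 + 24·64 + 23·30 = 2306 px.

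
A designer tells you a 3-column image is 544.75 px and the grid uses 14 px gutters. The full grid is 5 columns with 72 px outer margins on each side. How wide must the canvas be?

3 columns + 2 gutters: 3c + 2·14 = 544.75.
3c = 544.75 − 28 = 516.75, so c = 172.25 px.
Adding margins, columns and gutters: 144 + 861.25 + 56 = 1061.25 px.

1061.25 px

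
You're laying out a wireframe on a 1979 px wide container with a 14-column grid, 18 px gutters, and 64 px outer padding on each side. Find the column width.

Subtract both margins: 1979 − 2·64 = 1851 px.
Subtracting 13 gutters of 18 leaves 1617 for 14 columns, so c = 115.5 px.

115.5 px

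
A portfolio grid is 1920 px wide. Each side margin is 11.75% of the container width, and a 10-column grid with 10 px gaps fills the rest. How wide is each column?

1920 × (1 − 2·11.75%) = 1920 × 76.5% = 1468.8 px for the columns.
10c + 9·10 = 1468.8 → 10c = 1378.8 → c = 137.88 px.

137.88 px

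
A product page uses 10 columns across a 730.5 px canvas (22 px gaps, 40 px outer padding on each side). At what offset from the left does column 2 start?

107.25 px

Content = 730.5 − 2·40 = 650.5 px.
650.5 − 9·22 = 452.5; ÷10 gives c = 45.25 px.
Column 2 starts at margin + 1·(column + gutter) = 40 + 1·67.25 = 107.25 px.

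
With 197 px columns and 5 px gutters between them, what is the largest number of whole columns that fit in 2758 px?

Each extra column adds 197 + 5 = 202 px.
(2758 + 5) / 202 = 13.68, so 13 columns fit.

13 columns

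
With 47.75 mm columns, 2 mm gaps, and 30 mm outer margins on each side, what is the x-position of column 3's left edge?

129.5 mm

Column 3 starts at margin + 2·(column + gutter) = 30 + 2·49.75 = 129.5 mm.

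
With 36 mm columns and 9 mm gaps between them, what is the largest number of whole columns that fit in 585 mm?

13 columns

13 columns: 13·36 + 12·9 = 576 mm ≤ 585.
14 columns: 621 mm > 585. So 13.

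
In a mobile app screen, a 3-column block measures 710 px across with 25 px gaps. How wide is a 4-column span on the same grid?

Subtracting 2 gaps of 25 leaves 660 for 3 columns, so c = 220 px.
Span of 4: 4·220 + 3·25 = 880 + 75 = 955 px.

955 px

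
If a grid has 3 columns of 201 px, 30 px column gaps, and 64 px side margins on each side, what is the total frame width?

791 px

Total width: 2·64 + 3·201 + 2·30 = 791 px.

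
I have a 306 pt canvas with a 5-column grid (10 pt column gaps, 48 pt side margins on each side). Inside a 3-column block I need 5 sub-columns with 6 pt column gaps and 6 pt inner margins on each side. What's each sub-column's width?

17.2 pt

Inside the margins: 306 − 96 = 210 pt.
210 − 4·10 = 170; ÷5 gives c = 34 pt.
3-column span = 3·34 + 2·10 = 122 pt.
Inner content = 122 − 2·6 = 110 pt.
Subtracting 4 column gaps of 6 leaves 86 for 5 columns, so d = 17.2 pt.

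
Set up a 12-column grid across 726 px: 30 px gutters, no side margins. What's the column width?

12c + 11·30 = 726 → 12c = 396 → c = 33 px.

33 px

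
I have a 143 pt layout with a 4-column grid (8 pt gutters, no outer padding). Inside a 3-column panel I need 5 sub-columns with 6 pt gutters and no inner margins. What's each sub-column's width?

Subtracting 3 gutters of 8 leaves 119 for 4 columns, so c = 29.75 pt.
3-column span = 3·29.75 + 2·8 = 105.25 pt.
105.25 − 4·6 = 81.25; ÷5 gives d = 16.25 pt.

16.25 pt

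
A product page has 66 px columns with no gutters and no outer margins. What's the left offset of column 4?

198 px

No margin, so column 4 starts at 3·(column + gutter) = 3·66 = 198 px.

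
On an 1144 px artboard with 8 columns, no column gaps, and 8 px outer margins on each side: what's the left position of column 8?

995 px

Content = 1144 − 2·8 = 1128 px.
With no column gaps, each column is 1128/8 = 141 px.
Column 8 starts at margin + 7·(column + gutter) = 8 + 7·141 = 995 px.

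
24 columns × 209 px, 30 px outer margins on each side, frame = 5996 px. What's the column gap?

40 px

Inside the margins: 5996 − 60 = 5936 px.
24·209 + 23g = 5936 → 23g = 920 → g = 40 px.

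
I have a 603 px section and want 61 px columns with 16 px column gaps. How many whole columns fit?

8 columns: 8·61 + 7·16 = 600 px ≤ 603.
9 columns: 677 px > 603. So 8.

8 columns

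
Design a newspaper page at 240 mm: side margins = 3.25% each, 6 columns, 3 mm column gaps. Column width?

34.9 mm

Margins: 3.25% × 240 = 7.8 mm each, so content = 240 − 15.6 = 224.4 mm.
6c + 5·3 = 224.4 → 6c = 209.4 → c = 34.9 mm.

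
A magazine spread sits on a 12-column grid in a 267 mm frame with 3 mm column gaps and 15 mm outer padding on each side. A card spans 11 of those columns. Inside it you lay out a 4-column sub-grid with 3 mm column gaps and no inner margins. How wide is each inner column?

Inside the margins: 267 − 30 = 237 mm.
12c + 11·3 = 237 → 12c = 204 → c = 17 mm.
11-column span = 11·17 + 10·3 = 217 mm.
4d + 3·3 = 217 → 4d = 208 → d = 52 mm.

52 mm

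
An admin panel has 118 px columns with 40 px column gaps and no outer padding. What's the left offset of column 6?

790 px

Before column 6: 5 columns + 5 column gaps.
Offset = 5·(118 + 40) = 5·158 = 790 px.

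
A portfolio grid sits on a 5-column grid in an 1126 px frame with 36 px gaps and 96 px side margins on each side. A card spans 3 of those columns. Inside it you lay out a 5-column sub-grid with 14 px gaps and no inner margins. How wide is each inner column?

98 px

Subtract both margins: 1126 − 2·96 = 934 px.
934 − 4·36 = 790; ÷5 gives c = 158 px.
Span of 3: 3·158 + 2·36 = 474 + 72 = 546 px.
546 − 4·14 = 490; ÷5 gives d = 98 px.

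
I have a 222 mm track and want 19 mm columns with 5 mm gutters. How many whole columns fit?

9 columns

9 columns: 9·19 + 8·5 = 211 mm ≤ 222.
10 columns: 235 mm > 222. So 9.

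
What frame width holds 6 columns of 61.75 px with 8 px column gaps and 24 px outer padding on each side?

Total width: 2·24 + 6·61.75 + 5·8 = 458.5 px.

458.5 px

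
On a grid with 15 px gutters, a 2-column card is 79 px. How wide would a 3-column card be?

126 px

2c + 1·15 = 79 → 2c = 64 → c = 32 px.
Span of 3: 3·32 + 2·15 = 96 + 30 = 126 px.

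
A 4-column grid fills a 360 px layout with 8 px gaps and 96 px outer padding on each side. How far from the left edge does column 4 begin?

228 px

Take off 192 px of margins, leaving 168 px.
Subtracting 3 gaps of 8 leaves 144 for 4 columns, so c = 36 px.
Each column+gutter stride is 44 px; 3 of them past the 96 px margin is 96 + 132 = 228 px.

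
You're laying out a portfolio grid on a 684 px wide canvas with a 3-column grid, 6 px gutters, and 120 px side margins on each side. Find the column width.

144 px

Inside the margins: 684 − 240 = 444 px.
3 columns + 2 gutters: 3c + 2·6 = 444.
3c = 444 − 12 = 432, so c = 144 px.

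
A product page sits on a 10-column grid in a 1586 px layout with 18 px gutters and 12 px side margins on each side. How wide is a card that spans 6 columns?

Inside the margins: 1586 − 24 = 1562 px.
1562 − 9·18 = 1400; ÷10 gives c = 140 px.
6-column span = 6·140 + 5·18 = 930 px.

930 px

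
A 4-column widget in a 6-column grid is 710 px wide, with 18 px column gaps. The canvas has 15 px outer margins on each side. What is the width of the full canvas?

1104 px

4 columns + 3 column gaps: 4c + 3·18 = 710.
4c = 710 − 54 = 656, so c = 164 px.
Canvas = 2·15 + 6·164 + 5·18 = 30 + 984 + 90 = 1104 px.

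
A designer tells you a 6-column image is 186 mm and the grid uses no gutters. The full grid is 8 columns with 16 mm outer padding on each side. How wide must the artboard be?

186 / 6 = 31 mm per column.
Artboard = 2·16 + 8·31 = 32 + 248 = 280 mm.

280 mm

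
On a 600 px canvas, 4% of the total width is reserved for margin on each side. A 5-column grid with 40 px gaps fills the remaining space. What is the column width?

600 × (1 − 2·4%) = 600 × 92% = 552 px for the columns.
5 columns + 4 gaps: 5c + 4·40 = 552.
5c = 552 − 160 = 392, so c = 78.4 px.

78.4 px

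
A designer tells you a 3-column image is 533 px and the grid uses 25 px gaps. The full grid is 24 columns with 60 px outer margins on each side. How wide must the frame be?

4559 px

3 columns + 2 gaps: 3c + 2·25 = 533.
3c = 533 − 50 = 483, so c = 161 px.
Adding margins, columns and gutters: 120 + 3864 + 575 = 4559 px.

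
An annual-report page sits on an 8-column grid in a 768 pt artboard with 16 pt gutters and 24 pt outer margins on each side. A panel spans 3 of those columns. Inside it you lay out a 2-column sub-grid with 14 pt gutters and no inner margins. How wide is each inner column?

Subtract both margins: 768 − 2·24 = 720 pt.
Subtracting 7 gutters of 16 leaves 608 for 8 columns, so c = 76 pt.
3 columns plus 2 gutters: 228 + 32 = 260 pt.
2d + 1·14 = 260 → 2d = 246 → d = 123 pt.

123 pt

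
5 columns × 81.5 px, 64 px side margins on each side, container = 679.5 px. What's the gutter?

36 px

Inside the margins: 679.5 − 128 = 551.5 px.
5·81.5 + 4g = 551.5 → 4g = 144 → g = 36 px.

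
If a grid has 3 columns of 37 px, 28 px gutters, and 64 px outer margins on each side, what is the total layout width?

295 px

Adding margins, columns and gutters: 128 + 111 + 56 = 295 px.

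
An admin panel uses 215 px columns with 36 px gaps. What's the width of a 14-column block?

Span of 14: 14·215 + 13·36 = 3010 + 468 = 3478 px.

3478 px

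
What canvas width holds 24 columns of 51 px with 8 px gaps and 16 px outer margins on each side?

1440 px

Adding margins, columns and gutters: 32 + 1224 + 184 = 1440 px.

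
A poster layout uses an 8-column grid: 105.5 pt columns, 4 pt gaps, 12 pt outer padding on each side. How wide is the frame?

Total width: 2·12 + 8·105.5 + 7·4 = 896 pt.

896 pt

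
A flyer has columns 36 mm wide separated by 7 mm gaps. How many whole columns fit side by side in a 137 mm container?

Each extra column adds 36 + 7 = 43 mm.
(137 + 7) / 43 = 3.35, so 3 columns fit.

3 columns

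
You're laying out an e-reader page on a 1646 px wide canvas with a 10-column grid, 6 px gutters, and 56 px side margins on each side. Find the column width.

Inside the margins: 1646 − 112 = 1534 px.
10c + 9·6 = 1534 → 10c = 1480 → c = 148 px.

148 px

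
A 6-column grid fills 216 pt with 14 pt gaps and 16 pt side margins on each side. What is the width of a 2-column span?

Content width = 216 − 2·16 = 184 pt.
6 columns + 5 gaps: 6c + 5·14 = 184.
6c = 184 − 70 = 114, so c = 19 pt.
2 columns plus 1 gap: 38 + 14 = 52 pt.

52 pt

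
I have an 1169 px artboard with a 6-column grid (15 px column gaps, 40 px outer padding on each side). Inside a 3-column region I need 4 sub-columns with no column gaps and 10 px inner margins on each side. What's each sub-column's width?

Inside the margins: 1169 − 80 = 1089 px.
1089 − 5·15 = 1014; ÷6 gives c = 169 px.
3 columns plus 2 column gaps: 507 + 30 = 537 px.
Inner content = 537 − 2·10 = 517 px.
With no column gaps, each column is 517/4 = 129.25 px.

129.25 px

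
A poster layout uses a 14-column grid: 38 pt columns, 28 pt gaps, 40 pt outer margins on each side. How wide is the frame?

976 pt

Total width: 2·40 + 14·38 + 13·28 = 976 pt.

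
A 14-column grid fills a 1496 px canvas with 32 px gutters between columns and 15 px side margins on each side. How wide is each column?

Content width = 1496 − 2·15 = 1466 px.
14c + 13·32 = 1466 → 14c = 1050 → c = 75 px.

75 px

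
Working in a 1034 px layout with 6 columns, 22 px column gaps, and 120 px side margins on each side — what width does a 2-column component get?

250 px

Subtract both margins: 1034 − 2·120 = 794 px.
6c + 5·22 = 794 → 6c = 684 → c = 114 px.
Span of 2: 2·114 + 1·22 = 228 + 22 = 250 px.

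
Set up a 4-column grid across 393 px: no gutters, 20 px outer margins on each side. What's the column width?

Take off 40 px of margins, leaving 353 px.
353 / 4 = 88.25 px per column.

88.25 px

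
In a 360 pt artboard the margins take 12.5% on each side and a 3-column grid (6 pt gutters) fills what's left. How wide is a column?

86 pt

Each margin = 12.5% of 360 = 45 pt; content = 360 − 2·45 = 270 pt.
3c + 2·6 = 270 → 3c = 258 → c = 86 pt.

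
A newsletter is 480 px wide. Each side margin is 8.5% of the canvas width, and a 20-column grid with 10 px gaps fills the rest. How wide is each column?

10.42 px

Each margin = 8.5% of 480 = 40.8 px; content = 480 − 2·40.8 = 398.4 px.
20c + 19·10 = 398.4 → 20c = 208.4 → c = 10.42 px.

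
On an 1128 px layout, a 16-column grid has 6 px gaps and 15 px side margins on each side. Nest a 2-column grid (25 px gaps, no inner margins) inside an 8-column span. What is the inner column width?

260.5 px

Take off 30 px of margins, leaving 1098 px.
16c + 15·6 = 1098 → 16c = 1008 → c = 63 px.
Span of 8: 8·63 + 7·6 = 504 + 42 = 546 px.
Subtracting 1 gap of 25 leaves 521 for 2 columns, so d = 260.5 px.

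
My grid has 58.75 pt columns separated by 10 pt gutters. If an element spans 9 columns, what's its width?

608.75 pt

9 columns plus 8 gutters: 528.75 + 80 = 608.75 pt.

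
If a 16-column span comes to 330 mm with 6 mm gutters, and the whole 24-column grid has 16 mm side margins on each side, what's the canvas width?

530 mm

330 − 15·6 = 240; ÷16 gives c = 15 mm.
Adding margins, columns and gutters: 32 + 360 + 138 = 530 mm.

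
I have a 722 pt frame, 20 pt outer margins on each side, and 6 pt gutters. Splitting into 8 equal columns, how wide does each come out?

Content width = 722 − 2·20 = 682 pt.
Subtracting 7 gutters of 6 leaves 640 for 8 columns, so c = 80 pt.

80 pt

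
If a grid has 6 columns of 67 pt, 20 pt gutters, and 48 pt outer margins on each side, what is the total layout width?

Adding margins, columns and gutters: 96 + 402 + 100 = 598 pt.

598 pt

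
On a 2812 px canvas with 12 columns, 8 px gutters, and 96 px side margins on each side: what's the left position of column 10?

Subtract both margins: 2812 − 2·96 = 2620 px.
12 columns + 11 gutters: 12c + 11·8 = 2620.
12c = 2620 − 88 = 2532, so c = 211 px.
Each column+gutter stride is 219 px; 9 of them past the 96 px margin is 96 + 1971 = 2067 px.

2067 px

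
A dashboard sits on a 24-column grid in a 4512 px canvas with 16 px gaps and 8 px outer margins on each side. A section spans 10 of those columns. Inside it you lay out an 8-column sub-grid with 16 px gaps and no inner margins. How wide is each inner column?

Take off 16 px of margins, leaving 4496 px.
Subtracting 23 gaps of 16 leaves 4128 for 24 columns, so c = 172 px.
10-column span = 10·172 + 9·16 = 1864 px.
Subtracting 7 gaps of 16 leaves 1752 for 8 columns, so d = 219 px.

219 px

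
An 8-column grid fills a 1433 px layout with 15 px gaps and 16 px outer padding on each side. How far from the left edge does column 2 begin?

Content = 1433 − 2·16 = 1401 px.
8c + 7·15 = 1401 → 8c = 1296 → c = 162 px.
Each column+gutter stride is 177 px; 1 of them past the 16 px margin is 16 + 177 = 193 px.

193 px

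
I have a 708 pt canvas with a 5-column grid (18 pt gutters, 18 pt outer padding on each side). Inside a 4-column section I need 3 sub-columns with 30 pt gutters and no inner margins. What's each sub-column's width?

158 pt

Inside the margins: 708 − 36 = 672 pt.
5 columns + 4 gutters: 5c + 4·18 = 672.
5c = 672 − 72 = 600, so c = 120 pt.
4-column span = 4·120 + 3·18 = 534 pt.
3 columns + 2 gutters: 3d + 2·30 = 534.
3d = 534 − 60 = 474, so d = 158 pt.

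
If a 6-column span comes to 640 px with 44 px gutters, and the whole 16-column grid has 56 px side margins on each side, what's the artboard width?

6c + 5·44 = 640 → 6c = 420 → c = 70 px.
Total width: 2·56 + 16·70 + 15·44 = 1892 px.

1892 px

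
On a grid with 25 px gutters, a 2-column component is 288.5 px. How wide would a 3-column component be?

445.25 px

2 columns + 1 gutter: 2c + 1·25 = 288.5.
2c = 288.5 − 25 = 263.5, so c = 131.75 px.
3 columns plus 2 gutters: 395.25 + 50 = 445.25 px.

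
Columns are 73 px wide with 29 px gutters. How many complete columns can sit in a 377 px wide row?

3 columns

3 columns: 3·73 + 2·29 = 277 px ≤ 377.
4 columns: 379 px > 377. So 3.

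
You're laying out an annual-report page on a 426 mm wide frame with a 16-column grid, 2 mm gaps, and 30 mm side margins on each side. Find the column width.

21 mm

Content width = 426 − 2·30 = 366 mm.
Subtracting 15 gaps of 2 leaves 336 for 16 columns, so c = 21 mm.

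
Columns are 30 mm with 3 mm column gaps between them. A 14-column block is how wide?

459 mm

14-column span = 14·30 + 13·3 = 459 mm.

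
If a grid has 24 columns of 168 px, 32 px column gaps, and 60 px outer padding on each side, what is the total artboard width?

Artboard = 2·60 + 24·168 + 23·32 = 120 + 4032 + 736 = 4888 px.

4888 px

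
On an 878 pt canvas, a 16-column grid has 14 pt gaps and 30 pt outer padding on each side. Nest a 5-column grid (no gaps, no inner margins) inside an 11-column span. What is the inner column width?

111.6 pt

Subtract both margins: 878 − 2·30 = 818 pt.
Subtracting 15 gaps of 14 leaves 608 for 16 columns, so c = 38 pt.
11-column span = 11·38 + 10·14 = 558 pt.
558 / 5 = 111.6 pt per column.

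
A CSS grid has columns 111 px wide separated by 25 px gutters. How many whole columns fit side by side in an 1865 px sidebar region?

13 columns

k columns need k·111 + (k−1)·25 = k·136 − 25.
k·136 − 25 ≤ 1865 → k ≤ 1890 / 136 ≈ 13.90, so k = 13.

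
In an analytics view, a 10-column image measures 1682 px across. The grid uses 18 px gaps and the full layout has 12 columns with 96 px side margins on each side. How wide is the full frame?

2214 px

Subtracting 9 gaps of 18 leaves 1520 for 10 columns, so c = 152 px.
Total width: 2·96 + 12·152 + 11·18 = 2214 px.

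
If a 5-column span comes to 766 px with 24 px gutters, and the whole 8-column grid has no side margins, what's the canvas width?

1240 px

766 − 4·24 = 670; ÷5 gives c = 134 px.
Canvas = 8·134 + 7·24 = 1072 + 168 = 1240 px.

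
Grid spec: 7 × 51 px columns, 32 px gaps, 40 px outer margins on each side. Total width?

Total width: 2·40 + 7·51 + 6·32 = 629 px.

629 px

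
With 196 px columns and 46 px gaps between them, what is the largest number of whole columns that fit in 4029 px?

Each extra column adds 196 + 46 = 242 px.
(4029 + 46) / 242 = 16.84, so 16 columns fit.

16 columns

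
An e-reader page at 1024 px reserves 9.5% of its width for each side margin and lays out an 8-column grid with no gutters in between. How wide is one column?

Margins: 9.5% × 1024 = 97.28 px each, so content = 1024 − 194.56 = 829.44 px.
8c = 829.44 → c = 103.68 px.

103.68 px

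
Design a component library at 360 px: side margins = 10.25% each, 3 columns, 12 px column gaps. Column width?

Margins: 10.25% × 360 = 36.9 px each, so content = 360 − 73.8 = 286.2 px.
3 columns + 2 column gaps: 3c + 2·12 = 286.2.
3c = 286.2 − 24 = 262.2, so c = 87.4 px.

87.4 px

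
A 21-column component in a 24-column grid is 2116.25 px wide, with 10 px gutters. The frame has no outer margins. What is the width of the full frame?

21 columns + 20 gutters: 21c + 20·10 = 2116.25.
21c = 2116.25 − 200 = 1916.25, so c = 91.25 px.
Frame = 24·91.25 + 23·10 = 2190 + 230 = 2420 px.

2420 px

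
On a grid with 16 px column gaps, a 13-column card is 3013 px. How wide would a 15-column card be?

3479 px

13c + 12·16 = 3013 → 13c = 2821 → c = 217 px.
15-column span = 15·217 + 14·16 = 3479 px.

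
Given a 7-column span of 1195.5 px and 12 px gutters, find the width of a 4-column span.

678 px

Subtracting 6 gutters of 12 leaves 1123.5 for 7 columns, so c = 160.5 px.
Span of 4: 4·160.5 + 3·12 = 642 + 36 = 678 px.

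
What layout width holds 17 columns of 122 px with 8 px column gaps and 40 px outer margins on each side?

2282 px

Total width: 2·40 + 17·122 + 16·8 = 2282 px.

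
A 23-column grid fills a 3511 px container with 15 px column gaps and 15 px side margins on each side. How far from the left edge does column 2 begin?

Take off 30 px of margins, leaving 3481 px.
3481 − 22·15 = 3151; ÷23 gives c = 137 px.
Column 2 starts at margin + 1·(column + gutter) = 15 + 1·152 = 167 px.

167 px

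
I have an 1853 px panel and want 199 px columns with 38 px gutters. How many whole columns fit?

7 columns

7 columns: 7·199 + 6·38 = 1621 px ≤ 1853.
8 columns: 1858 px > 1853. So 7.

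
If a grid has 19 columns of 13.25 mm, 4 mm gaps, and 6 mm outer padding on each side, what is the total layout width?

Total width: 2·6 + 19·13.25 + 18·4 = 335.75 mm.

335.75 mm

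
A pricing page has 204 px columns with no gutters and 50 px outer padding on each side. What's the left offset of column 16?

Column 16 starts at margin + 15·(column + gutter) = 50 + 15·204 = 3110 px.

3110 px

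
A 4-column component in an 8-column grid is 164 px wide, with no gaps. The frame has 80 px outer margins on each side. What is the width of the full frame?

488 px

164 / 4 = 41 px per column.
Summing: 160 + 328 = 488 px.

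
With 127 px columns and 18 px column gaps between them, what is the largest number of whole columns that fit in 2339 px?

16 columns

k columns need k·127 + (k−1)·18 = k·145 − 18.
k·145 − 18 ≤ 2339 → k ≤ 2357 / 145 ≈ 16.26, so k = 16.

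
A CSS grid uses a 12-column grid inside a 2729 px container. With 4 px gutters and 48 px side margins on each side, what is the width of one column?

Subtract both margins: 2729 − 2·48 = 2633 px.
12c + 11·4 = 2633 → 12c = 2589 → c = 215.75 px.

215.75 px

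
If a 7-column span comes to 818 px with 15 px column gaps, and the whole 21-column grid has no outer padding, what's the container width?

2484 px

7 columns + 6 column gaps: 7c + 6·15 = 818.
7c = 818 − 90 = 728, so c = 104 px.
Total width: 21·104 + 20·15 = 2484 px.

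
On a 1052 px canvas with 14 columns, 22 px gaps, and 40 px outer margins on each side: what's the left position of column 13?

Subtract both margins: 1052 − 2·40 = 972 px.
14c + 13·22 = 972 → 14c = 686 → c = 49 px.
Before column 13: the margin + 12 columns + 12 gaps.
Offset = 40 + 12·(49 + 22) = 40 + 852 = 892 px.

892 px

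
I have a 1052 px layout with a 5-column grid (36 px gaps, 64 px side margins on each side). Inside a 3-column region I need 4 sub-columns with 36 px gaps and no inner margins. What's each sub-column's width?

Outer content = 1052 − 2·64 = 924 px.
924 − 4·36 = 780; ÷5 gives c = 156 px.
Span of 3: 3·156 + 2·36 = 468 + 72 = 540 px.
4d + 3·36 = 540 → 4d = 432 → d = 108 px.

108 px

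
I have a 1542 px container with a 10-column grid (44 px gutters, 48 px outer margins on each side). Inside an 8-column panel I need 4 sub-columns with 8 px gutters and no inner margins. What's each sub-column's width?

Inside the margins: 1542 − 96 = 1446 px.
1446 − 9·44 = 1050; ÷10 gives c = 105 px.
Span of 8: 8·105 + 7·44 = 840 + 308 = 1148 px.
4d + 3·8 = 1148 → 4d = 1124 → d = 281 px.

281 px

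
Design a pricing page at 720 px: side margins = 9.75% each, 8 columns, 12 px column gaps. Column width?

61.95 px

Margins: 9.75% × 720 = 70.2 px each, so content = 720 − 140.4 = 579.6 px.
8c + 7·12 = 579.6 → 8c = 495.6 → c = 61.95 px.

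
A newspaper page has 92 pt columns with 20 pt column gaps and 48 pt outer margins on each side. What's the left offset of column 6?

Before column 6: the margin + 5 columns + 5 column gaps.
Offset = 48 + 5·(92 + 20) = 48 + 560 = 608 pt.

608 pt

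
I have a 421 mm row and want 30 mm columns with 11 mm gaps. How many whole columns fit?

10 columns

10 columns: 10·30 + 9·11 = 399 mm ≤ 421.
11 columns: 440 mm > 421. So 10.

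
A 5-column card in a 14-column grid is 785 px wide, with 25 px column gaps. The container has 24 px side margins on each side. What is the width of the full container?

5c + 4·25 = 785 → 5c = 685 → c = 137 px.
Total width: 2·24 + 14·137 + 13·25 = 2291 px.

2291 px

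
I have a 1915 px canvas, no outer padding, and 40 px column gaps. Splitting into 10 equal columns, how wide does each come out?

155.5 px

10c + 9·40 = 1915 → 10c = 1555 → c = 155.5 px.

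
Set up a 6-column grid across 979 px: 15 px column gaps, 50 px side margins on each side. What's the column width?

Subtract both margins: 979 − 2·50 = 879 px.
6 columns + 5 column gaps: 6c + 5·15 = 879.
6c = 879 − 75 = 804, so c = 134 px.

134 px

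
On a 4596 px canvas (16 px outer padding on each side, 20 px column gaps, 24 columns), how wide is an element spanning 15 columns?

Subtract both margins: 4596 − 2·16 = 4564 px.
4564 − 23·20 = 4104; ÷24 gives c = 171 px.
15-column span = 15·171 + 14·20 = 2845 px.

2845 px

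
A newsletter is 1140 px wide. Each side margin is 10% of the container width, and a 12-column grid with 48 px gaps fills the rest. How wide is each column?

32 px

Each margin = 10% of 1140 = 114 px; content = 1140 − 2·114 = 912 px.
12c + 11·48 = 912 → 12c = 384 → c = 32 px.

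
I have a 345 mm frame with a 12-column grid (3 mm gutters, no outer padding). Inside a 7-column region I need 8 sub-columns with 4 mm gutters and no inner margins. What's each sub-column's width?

21.5 mm

12c + 11·3 = 345 → 12c = 312 → c = 26 mm.
7-column span = 7·26 + 6·3 = 200 mm.
8 columns + 7 gutters: 8d + 7·4 = 200.
8d = 200 − 28 = 172, so d = 21.5 mm.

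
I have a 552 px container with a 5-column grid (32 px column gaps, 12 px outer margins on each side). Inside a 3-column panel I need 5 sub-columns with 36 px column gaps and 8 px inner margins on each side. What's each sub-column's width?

28.8 px

Outer content = 552 − 2·12 = 528 px.
5 columns + 4 column gaps: 5c + 4·32 = 528.
5c = 528 − 128 = 400, so c = 80 px.
3 columns plus 2 column gaps: 240 + 64 = 304 px.
Inner content = 304 − 2·8 = 288 px.
Subtracting 4 column gaps of 36 leaves 144 for 5 columns, so d = 28.8 px.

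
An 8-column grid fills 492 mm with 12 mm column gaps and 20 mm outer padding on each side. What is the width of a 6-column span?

336 mm

Subtract both margins: 492 − 2·20 = 452 mm.
Subtracting 7 column gaps of 12 leaves 368 for 8 columns, so c = 46 mm.
6 columns plus 5 column gaps: 276 + 60 = 336 mm.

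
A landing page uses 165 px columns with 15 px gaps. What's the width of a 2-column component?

345 px

Span of 2: 2·165 + 1·15 = 330 + 15 = 345 px.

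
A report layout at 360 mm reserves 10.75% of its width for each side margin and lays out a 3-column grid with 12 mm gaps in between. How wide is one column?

86.2 mm

Margins: 10.75% × 360 = 38.7 mm each, so content = 360 − 77.4 = 282.6 mm.
Subtracting 2 gaps of 12 leaves 258.6 for 3 columns, so c = 86.2 mm.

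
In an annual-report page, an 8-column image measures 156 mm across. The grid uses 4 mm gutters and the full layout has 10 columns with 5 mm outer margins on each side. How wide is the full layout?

Subtracting 7 gutters of 4 leaves 128 for 8 columns, so c = 16 mm.
Adding margins, columns and gutters: 10 + 160 + 36 = 206 mm.

206 mm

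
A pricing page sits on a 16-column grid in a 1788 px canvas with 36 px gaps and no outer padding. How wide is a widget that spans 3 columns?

306 px

1788 − 15·36 = 1248; ÷16 gives c = 78 px.
3 columns plus 2 gaps: 234 + 72 = 306 px.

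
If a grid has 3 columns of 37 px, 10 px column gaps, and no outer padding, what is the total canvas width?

131 px

Canvas = 3·37 + 2·10 = 111 + 20 = 131 px.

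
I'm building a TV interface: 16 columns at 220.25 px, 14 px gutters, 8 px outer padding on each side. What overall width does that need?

Artboard = 2·8 + 16·220.25 + 15·14 = 16 + 3524 + 210 = 3750 px.

3750 px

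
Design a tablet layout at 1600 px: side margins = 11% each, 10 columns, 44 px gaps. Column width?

85.2 px

Margins: 11% × 1600 = 176 px each, so content = 1600 − 352 = 1248 px.
10c + 9·44 = 1248 → 10c = 852 → c = 85.2 px.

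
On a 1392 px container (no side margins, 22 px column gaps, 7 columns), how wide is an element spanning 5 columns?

988 px

7c + 6·22 = 1392 → 7c = 1260 → c = 180 px.
Span of 5: 5·180 + 4·22 = 900 + 88 = 988 px.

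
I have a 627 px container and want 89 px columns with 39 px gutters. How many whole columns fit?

5 columns: 5·89 + 4·39 = 601 px ≤ 627.
6 columns: 729 px > 627. So 5.

5 columns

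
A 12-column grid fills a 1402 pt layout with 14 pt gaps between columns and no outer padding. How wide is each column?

104 pt

12 columns + 11 gaps: 12c + 11·14 = 1402.
12c = 1402 − 154 = 1248, so c = 104 pt.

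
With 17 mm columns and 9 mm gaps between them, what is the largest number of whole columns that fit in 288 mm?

k columns need k·17 + (k−1)·9 = k·26 − 9.
k·26 − 9 ≤ 288 → k ≤ 297 / 26 ≈ 11.42, so k = 11.

11 columns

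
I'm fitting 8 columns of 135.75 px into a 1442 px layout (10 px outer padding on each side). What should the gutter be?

Inside the margins: 1442 − 20 = 1422 px.
8·135.75 + 7g = 1422 → 7g = 336 → g = 48 px.

48 px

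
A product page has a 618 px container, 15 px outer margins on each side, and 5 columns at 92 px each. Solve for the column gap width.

32 px

Take off 30 px of margins, leaving 588 px.
5·92 + 4g = 588 → 4g = 128 → g = 32 px.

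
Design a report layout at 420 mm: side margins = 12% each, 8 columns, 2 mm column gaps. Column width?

Margins: 12% × 420 = 50.4 mm each, so content = 420 − 100.8 = 319.2 mm.
319.2 − 7·2 = 305.2; ÷8 gives c = 38.15 mm.

38.15 mm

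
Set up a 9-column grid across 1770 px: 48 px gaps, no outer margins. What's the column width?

9c + 8·48 = 1770 → 9c = 1386 → c = 154 px.

154 px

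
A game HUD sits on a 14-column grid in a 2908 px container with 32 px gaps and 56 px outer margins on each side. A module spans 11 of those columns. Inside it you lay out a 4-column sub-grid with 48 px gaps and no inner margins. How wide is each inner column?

Outer content = 2908 − 2·56 = 2796 px.
2796 − 13·32 = 2380; ÷14 gives c = 170 px.
11-column span = 11·170 + 10·32 = 2190 px.
2190 − 3·48 = 2046; ÷4 gives d = 511.5 px.

511.5 px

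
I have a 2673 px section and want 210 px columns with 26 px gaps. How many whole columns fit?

11 columns

11 columns: 11·210 + 10·26 = 2570 px ≤ 2673.
12 columns: 2806 px > 2673. So 11.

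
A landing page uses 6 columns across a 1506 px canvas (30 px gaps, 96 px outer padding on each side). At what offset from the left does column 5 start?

992 px

Inside the margins: 1506 − 192 = 1314 px.
6c + 5·30 = 1314 → 6c = 1164 → c = 194 px.
Column 5 starts at margin + 4·(column + gutter) = 96 + 4·224 = 992 px.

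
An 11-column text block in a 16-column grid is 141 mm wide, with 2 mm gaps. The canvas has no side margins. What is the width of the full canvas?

141 − 10·2 = 121; ÷11 gives c = 11 mm.
Canvas = 16·11 + 15·2 = 176 + 30 = 206 mm.

206 mm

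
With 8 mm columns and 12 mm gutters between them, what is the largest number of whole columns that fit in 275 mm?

14 columns

Each extra column adds 8 + 12 = 20 mm.
(275 + 12) / 20 = 14.35, so 14 columns fit.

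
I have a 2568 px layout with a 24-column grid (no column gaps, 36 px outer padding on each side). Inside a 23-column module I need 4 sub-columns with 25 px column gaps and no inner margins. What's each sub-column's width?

579.25 px

Inside the margins: 2568 − 72 = 2496 px.
With no column gaps, each column is 2496/24 = 104 px.
23-column span = 23·104 = 2392 px.
Subtracting 3 column gaps of 25 leaves 2317 for 4 columns, so d = 579.25 px.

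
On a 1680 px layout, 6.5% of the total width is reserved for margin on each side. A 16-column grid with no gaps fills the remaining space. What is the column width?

91.35 px

1680 × (1 − 2·6.5%) = 1680 × 87% = 1461.6 px for the columns.
16c = 1461.6 → c = 91.35 px.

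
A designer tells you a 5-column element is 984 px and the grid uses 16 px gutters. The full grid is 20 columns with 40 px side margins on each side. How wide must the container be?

5 columns + 4 gutters: 5c + 4·16 = 984.
5c = 984 − 64 = 920, so c = 184 px.
Adding margins, columns and gutters: 80 + 3680 + 304 = 4064 px.

4064 px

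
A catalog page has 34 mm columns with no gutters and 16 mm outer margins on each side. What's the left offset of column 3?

Column 3 starts at margin + 2·(column + gutter) = 16 + 2·34 = 84 mm.

84 mm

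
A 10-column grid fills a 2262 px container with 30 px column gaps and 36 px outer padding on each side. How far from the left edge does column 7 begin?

Content = 2262 − 2·36 = 2190 px.
2190 − 9·30 = 1920; ÷10 gives c = 192 px.
Each column+gutter stride is 222 px; 6 of them past the 36 px margin is 36 + 1332 = 1368 px.

1368 px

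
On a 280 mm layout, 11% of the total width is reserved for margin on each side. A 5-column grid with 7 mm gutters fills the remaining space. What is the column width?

Each margin = 11% of 280 = 30.8 mm; content = 280 − 2·30.8 = 218.4 mm.
218.4 − 4·7 = 190.4; ÷5 gives c = 38.08 mm.

38.08 mm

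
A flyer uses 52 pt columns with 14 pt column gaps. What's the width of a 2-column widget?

2-column span = 2·52 + 1·14 = 118 pt.

118 pt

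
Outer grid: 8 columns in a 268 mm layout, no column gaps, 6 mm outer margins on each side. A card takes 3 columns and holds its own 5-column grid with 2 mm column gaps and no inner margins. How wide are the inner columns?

17.6 mm

Inside the margins: 268 − 12 = 256 mm.
With no column gaps, each column is 256/8 = 32 mm.
With no column gaps, 3 columns span 3·32 = 96 mm.
5d + 4·2 = 96 → 5d = 88 → d = 17.6 mm.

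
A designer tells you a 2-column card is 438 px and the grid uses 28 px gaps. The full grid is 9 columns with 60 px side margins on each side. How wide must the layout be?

2189 px

Subtracting 1 gap of 28 leaves 410 for 2 columns, so c = 205 px.
Total width: 2·60 + 9·205 + 8·28 = 2189 px.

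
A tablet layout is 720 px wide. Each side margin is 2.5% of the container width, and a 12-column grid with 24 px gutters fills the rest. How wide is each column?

35 px

Each margin = 2.5% of 720 = 18 px; content = 720 − 2·18 = 684 px.
684 − 11·24 = 420; ÷12 gives c = 35 px.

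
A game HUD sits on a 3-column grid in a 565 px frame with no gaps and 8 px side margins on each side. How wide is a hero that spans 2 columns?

366 px

Subtract both margins: 565 − 2·8 = 549 px.
3c = 549 → c = 183 px.
With no gaps, 2 columns span 2·183 = 366 px.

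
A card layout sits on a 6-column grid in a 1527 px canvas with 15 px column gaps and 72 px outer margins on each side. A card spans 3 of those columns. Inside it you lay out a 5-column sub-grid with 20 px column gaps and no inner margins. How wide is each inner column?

Take off 144 px of margins, leaving 1383 px.
1383 − 5·15 = 1308; ÷6 gives c = 218 px.
3-column span = 3·218 + 2·15 = 684 px.
5 columns + 4 column gaps: 5d + 4·20 = 684.
5d = 684 − 80 = 604, so d = 120.8 px.

120.8 px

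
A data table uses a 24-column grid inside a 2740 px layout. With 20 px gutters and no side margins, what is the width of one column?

95 px

24 columns + 23 gutters: 24c + 23·20 = 2740.
24c = 2740 − 460 = 2280, so c = 95 px.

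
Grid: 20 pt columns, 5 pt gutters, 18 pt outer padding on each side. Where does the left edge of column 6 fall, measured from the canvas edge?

Each column+gutter stride is 25 pt; 5 of them past the 18 pt margin is 18 + 125 = 143 pt.

143 pt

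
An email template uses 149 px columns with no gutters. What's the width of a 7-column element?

7-column span = 7·149 = 1043 px.

1043 px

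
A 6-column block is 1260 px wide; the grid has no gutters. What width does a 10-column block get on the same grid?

With no gutters, each column is 1260/6 = 210 px.
10-column span = 10·210 = 2100 px.

2100 px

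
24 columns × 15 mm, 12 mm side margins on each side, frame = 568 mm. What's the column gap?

Subtract both margins: 568 − 2·12 = 544 mm.
24·15 + 23g = 544 → 23g = 184 → g = 8 mm.

8 mm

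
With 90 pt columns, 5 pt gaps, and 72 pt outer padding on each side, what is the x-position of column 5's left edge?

452 pt

Each column+gutter stride is 95 pt; 4 of them past the 72 pt margin is 72 + 380 = 452 pt.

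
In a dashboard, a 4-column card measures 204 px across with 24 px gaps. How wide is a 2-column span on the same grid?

90 px

204 − 3·24 = 132; ÷4 gives c = 33 px.
2-column span = 2·33 + 1·24 = 90 px.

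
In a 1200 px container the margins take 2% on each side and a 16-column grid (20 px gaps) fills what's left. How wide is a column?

Each margin = 2% of 1200 = 24 px; content = 1200 − 2·24 = 1152 px.
1152 − 15·20 = 852; ÷16 gives c = 53.25 px.

53.25 px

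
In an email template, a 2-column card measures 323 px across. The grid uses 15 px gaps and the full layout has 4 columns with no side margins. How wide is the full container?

323 − 1·15 = 308; ÷2 gives c = 154 px.
Container = 4·154 + 3·15 = 616 + 45 = 661 px.

661 px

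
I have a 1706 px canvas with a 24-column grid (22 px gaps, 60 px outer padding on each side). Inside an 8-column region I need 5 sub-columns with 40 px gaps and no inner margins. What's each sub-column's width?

70.8 px

Subtract both margins: 1706 − 2·60 = 1586 px.
24c + 23·22 = 1586 → 24c = 1080 → c = 45 px.
8-column span = 8·45 + 7·22 = 514 px.
Subtracting 4 gaps of 40 leaves 354 for 5 columns, so d = 70.8 px.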